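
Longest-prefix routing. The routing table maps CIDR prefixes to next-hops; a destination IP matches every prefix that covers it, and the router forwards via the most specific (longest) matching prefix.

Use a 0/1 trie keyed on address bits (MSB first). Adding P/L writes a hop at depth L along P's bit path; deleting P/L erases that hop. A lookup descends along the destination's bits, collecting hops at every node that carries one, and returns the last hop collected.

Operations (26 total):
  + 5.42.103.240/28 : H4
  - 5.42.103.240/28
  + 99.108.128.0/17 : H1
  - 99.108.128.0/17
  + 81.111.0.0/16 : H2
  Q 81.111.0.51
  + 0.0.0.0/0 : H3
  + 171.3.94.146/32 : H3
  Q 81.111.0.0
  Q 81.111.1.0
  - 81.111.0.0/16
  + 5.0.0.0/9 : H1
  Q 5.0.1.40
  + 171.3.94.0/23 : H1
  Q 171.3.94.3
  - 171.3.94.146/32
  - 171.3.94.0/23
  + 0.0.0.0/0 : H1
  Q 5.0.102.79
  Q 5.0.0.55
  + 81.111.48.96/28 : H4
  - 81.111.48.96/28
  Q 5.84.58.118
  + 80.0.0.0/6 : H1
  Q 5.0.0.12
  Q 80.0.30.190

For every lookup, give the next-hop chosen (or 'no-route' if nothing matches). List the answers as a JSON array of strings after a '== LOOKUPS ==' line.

Trace:
  + 5.42.103.240/28 (H4) depth=28
  del 5.42.103.240/28 (clear depth 28)
  + 99.108.128.0/17 (H1) depth=17
  del 99.108.128.0/17 (clear depth 17)
  + 81.111.0.0/16 (H2) depth=16
  Q 81.111.0.51: descend 0101000101101111 ; hops seen [H2] ; pick H2
  + 0.0.0.0/0 (H3) depth=0
  + 171.3.94.146/32 (H3) depth=32
  Q 81.111.0.0: descend 0101000101101111 ; hops seen [H3,H2] ; pick H2
  Q 81.111.1.0: descend 0101000101101111 ; hops seen [H3,H2] ; pick H2
  del 81.111.0.0/16 (clear depth 16)
  + 5.0.0.0/9 (H1) depth=9
  Q 5.0.1.40: descend 0000010100 ; hops seen [H3,H1] ; pick H1
  + 171.3.94.0/23 (H1) depth=23
  Q 171.3.94.3: descend 101010110000001101011110 ; hops seen [H3,H1] ; pick H1
  del 171.3.94.146/32 (clear depth 32)
  del 171.3.94.0/23 (clear depth 23)
  + 0.0.0.0/0 (H1) depth=0
  Q 5.0.102.79: descend 0000010100 ; hops seen [H1,H1] ; pick H1
  Q 5.0.0.55: descend 0000010100 ; hops seen [H1,H1] ; pick H1
  + 81.111.48.96/28 (H4) depth=28
  del 81.111.48.96/28 (clear depth 28)
  Q 5.84.58.118: descend 000001010 ; hops seen [H1,H1] ; pick H1
  + 80.0.0.0/6 (H1) depth=6
  Q 5.0.0.12: descend 0000010100 ; hops seen [H1,H1] ; pick H1
  Q 80.0.30.190: descend 0101000 ; hops seen [H1,H1] ; pick H1

== LOOKUPS ==
["H2","H2","H2","H1","H1","H1","H1","H1","H1","H1"]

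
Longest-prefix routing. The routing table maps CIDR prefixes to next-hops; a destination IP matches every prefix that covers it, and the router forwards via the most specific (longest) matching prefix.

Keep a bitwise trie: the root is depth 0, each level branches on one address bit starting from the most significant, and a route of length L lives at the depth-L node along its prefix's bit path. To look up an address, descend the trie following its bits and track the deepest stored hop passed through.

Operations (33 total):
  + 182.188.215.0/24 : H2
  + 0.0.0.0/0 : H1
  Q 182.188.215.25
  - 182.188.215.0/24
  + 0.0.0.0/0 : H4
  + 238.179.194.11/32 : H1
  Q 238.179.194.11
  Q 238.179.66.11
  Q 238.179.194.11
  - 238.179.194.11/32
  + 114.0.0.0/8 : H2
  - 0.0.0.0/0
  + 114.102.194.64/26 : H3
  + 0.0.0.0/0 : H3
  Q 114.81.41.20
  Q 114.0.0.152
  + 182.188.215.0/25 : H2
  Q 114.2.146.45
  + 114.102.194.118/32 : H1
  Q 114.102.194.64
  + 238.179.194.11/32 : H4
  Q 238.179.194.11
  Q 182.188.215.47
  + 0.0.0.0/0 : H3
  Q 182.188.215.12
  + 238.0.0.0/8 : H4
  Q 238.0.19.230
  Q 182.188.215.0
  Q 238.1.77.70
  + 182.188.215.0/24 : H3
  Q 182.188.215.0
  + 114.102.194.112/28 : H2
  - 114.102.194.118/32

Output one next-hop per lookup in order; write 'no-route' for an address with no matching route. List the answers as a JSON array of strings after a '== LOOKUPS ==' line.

Process each operation:
  + 182.188.215.0/24 (H2) depth=24
  + 0.0.0.0/0 (H1) depth=0
  ? 182.188.215.25  path d0:H1→d1:-→d2:-→d3:-→d4:-→d5:-→d6:-→d7:-→d8:-→d9:-→d10:-→d11:-→d12:-→d13:-→d14:-→d15:-→d16:-→d17:-→d18:-→d19:-→d20:-→d21:-→d22:-→d23:-→d24:H2  best=H2
  - 182.188.215.0/24 clear@24
  + 0.0.0.0/0 (H4) depth=0
  + 238.179.194.11/32 (H1) depth=32
  ? 238.179.194.11  path d0:H4→d1:-→d2:-→d3:-→d4:-→d5:-→d6:-→d7:-→d8:-→d9:-→d10:-→d11:-→d12:-→d13:-→d14:-→d15:-→d16:-→d17:-→d18:-→d19:-→d20:-→d21:-→d22:-→d23:-→d24:-→d25:-→d26:-→d27:-→d28:-→d29:-→d30:-→d31:-→d32:H1  best=H1
  ? 238.179.66.11  path d0:H4→d1:-→d2:-→d3:-→d4:-→d5:-→d6:-→d7:-→d8:-→d9:-→d10:-→d11:-→d12:-→d13:-→d14:-→d15:-→d16:-  best=H4
  ? 238.179.194.11  path d0:H4→d1:-→d2:-→d3:-→d4:-→d5:-→d6:-→d7:-→d8:-→d9:-→d10:-→d11:-→d12:-→d13:-→d14:-→d15:-→d16:-→d17:-→d18:-→d19:-→d20:-→d21:-→d22:-→d23:-→d24:-→d25:-→d26:-→d27:-→d28:-→d29:-→d30:-→d31:-→d32:H1  best=H1
  - 238.179.194.11/32 clear@32
  + 114.0.0.0/8 (H2) depth=8
  - 0.0.0.0/0 clear@0
  + 114.102.194.64/26 (H3) depth=26
  + 0.0.0.0/0 (H3) depth=0
  ? 114.81.41.20  path d0:H3→d1:-→d2:-→d3:-→d4:-→d5:-→d6:-→d7:-→d8:H2→d9:-→d10:-  best=H2
  ? 114.0.0.152  path d0:H3→d1:-→d2:-→d3:-→d4:-→d5:-→d6:-→d7:-→d8:H2→d9:-  best=H2
  + 182.188.215.0/25 (H2) depth=25
  ? 114.2.146.45  path d0:H3→d1:-→d2:-→d3:-→d4:-→d5:-→d6:-→d7:-→d8:H2→d9:-  best=H2
  + 114.102.194.118/32 (H1) depth=32
  ? 114.102.194.64  path d0:H3→d1:-→d2:-→d3:-→d4:-→d5:-→d6:-→d7:-→d8:H2→d9:-→d10:-→d11:-→d12:-→d13:-→d14:-→d15:-→d16:-→d17:-→d18:-→d19:-→d20:-→d21:-→d22:-→d23:-→d24:-→d25:-→d26:H3  best=H3
  + 238.179.194.11/32 (H4) depth=32
  ? 238.179.194.11  path d0:H3→d1:-→d2:-→d3:-→d4:-→d5:-→d6:-→d7:-→d8:-→d9:-→d10:-→d11:-→d12:-→d13:-→d14:-→d15:-→d16:-→d17:-→d18:-→d19:-→d20:-→d21:-→d22:-→d23:-→d24:-→d25:-→d26:-→d27:-→d28:-→d29:-→d30:-→d31:-→d32:H4  best=H4
  ? 182.188.215.47  path d0:H3→d1:-→d2:-→d3:-→d4:-→d5:-→d6:-→d7:-→d8:-→d9:-→d10:-→d11:-→d12:-→d13:-→d14:-→d15:-→d16:-→d17:-→d18:-→d19:-→d20:-→d21:-→d22:-→d23:-→d24:-→d25:H2  best=H2
  + 0.0.0.0/0 (H3) depth=0
  ? 182.188.215.12  path d0:H3→d1:-→d2:-→d3:-→d4:-→d5:-→d6:-→d7:-→d8:-→d9:-→d10:-→d11:-→d12:-→d13:-→d14:-→d15:-→d16:-→d17:-→d18:-→d19:-→d20:-→d21:-→d22:-→d23:-→d24:-→d25:H2  best=H2
  + 238.0.0.0/8 (H4) depth=8
  ? 238.0.19.230  path d0:H3→d1:-→d2:-→d3:-→d4:-→d5:-→d6:-→d7:-→d8:H4  best=H4
  ? 182.188.215.0  path d0:H3→d1:-→d2:-→d3:-→d4:-→d5:-→d6:-→d7:-→d8:-→d9:-→d10:-→d11:-→d12:-→d13:-→d14:-→d15:-→d16:-→d17:-→d18:-→d19:-→d20:-→d21:-→d22:-→d23:-→d24:-→d25:H2  best=H2
  ? 238.1.77.70  path d0:H3→d1:-→d2:-→d3:-→d4:-→d5:-→d6:-→d7:-→d8:H4  best=H4
  + 182.188.215.0/24 (H3) depth=24
  ? 182.188.215.0  path d0:H3→d1:-→d2:-→d3:-→d4:-→d5:-→d6:-→d7:-→d8:-→d9:-→d10:-→d11:-→d12:-→d13:-→d14:-→d15:-→d16:-→d17:-→d18:-→d19:-→d20:-→d21:-→d22:-→d23:-→d24:H3→d25:H2  best=H2
  + 114.102.194.112/28 (H2) depth=28
  - 114.102.194.118/32 clear@32

== LOOKUPS ==
["H2","H1","H4","H1","H2","H2","H2","H3","H4","H2","H2","H4","H2","H4","H2"]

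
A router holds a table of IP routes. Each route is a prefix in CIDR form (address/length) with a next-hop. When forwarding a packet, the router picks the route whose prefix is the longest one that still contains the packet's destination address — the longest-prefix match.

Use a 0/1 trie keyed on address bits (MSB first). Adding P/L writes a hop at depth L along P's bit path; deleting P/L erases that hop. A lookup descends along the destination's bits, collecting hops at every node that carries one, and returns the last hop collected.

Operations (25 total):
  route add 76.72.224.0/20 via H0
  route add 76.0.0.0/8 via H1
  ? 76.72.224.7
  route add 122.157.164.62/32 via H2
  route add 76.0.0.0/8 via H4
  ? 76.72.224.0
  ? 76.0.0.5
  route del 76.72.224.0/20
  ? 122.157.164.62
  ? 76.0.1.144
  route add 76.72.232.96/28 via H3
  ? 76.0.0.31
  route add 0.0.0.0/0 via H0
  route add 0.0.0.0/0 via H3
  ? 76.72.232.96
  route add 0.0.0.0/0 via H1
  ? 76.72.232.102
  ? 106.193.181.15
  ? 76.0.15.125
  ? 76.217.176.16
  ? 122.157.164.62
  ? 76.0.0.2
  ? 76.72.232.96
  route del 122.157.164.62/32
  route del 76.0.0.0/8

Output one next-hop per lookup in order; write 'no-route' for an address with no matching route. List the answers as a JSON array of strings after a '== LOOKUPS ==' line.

Process each operation:
  add 76.72.224.0/20 -> H0 at depth 20
  add 76.0.0.0/8 -> H1 at depth 8
  Q 76.72.224.7: descend 01001100010010001110 ; hops seen [H1,H0] ; pick H0
  add 122.157.164.62/32 -> H2 at depth 32
  add 76.0.0.0/8 -> H4 at depth 8
  Q 76.72.224.0: descend 01001100010010001110 ; hops seen [H4,H0] ; pick H0
  Q 76.0.0.5: descend 010011000 ; hops seen [H4] ; pick H4
  - 76.72.224.0/20 clear@20
  Q 122.157.164.62: descend 01111010100111011010010000111110 ; hops seen [H2] ; pick H2
  Q 76.0.1.144: descend 010011000 ; hops seen [H4] ; pick H4
  add 76.72.232.96/28 -> H3 at depth 28
  Q 76.0.0.31: descend 010011000 ; hops seen [H4] ; pick H4
  add 0.0.0.0/0 -> H0 at depth 0
  add 0.0.0.0/0 -> H3 at depth 0
  Q 76.72.232.96: descend 0100110001001000111010000110 ; hops seen [H3,H4,H3] ; pick H3
  add 0.0.0.0/0 -> H1 at depth 0
  Q 76.72.232.102: descend 0100110001001000111010000110 ; hops seen [H1,H4,H3] ; pick H3
  Q 106.193.181.15: descend 011 ; hops seen [H1] ; pick H1
  Q 76.0.15.125: descend 010011000 ; hops seen [H1,H4] ; pick H4
  Q 76.217.176.16: descend 01001100 ; hops seen [H1,H4] ; pick H4
  Q 122.157.164.62: descend 01111010100111011010010000111110 ; hops seen [H1,H2] ; pick H2
  Q 76.0.0.2: descend 010011000 ; hops seen [H1,H4] ; pick H4
  Q 76.72.232.96: descend 0100110001001000111010000110 ; hops seen [H1,H4,H3] ; pick H3
  - 122.157.164.62/32 clear@32
  - 76.0.0.0/8 clear@8

== LOOKUPS ==
["H0","H0","H4","H2","H4","H4","H3","H3","H1","H4","H4","H2","H4","H3"]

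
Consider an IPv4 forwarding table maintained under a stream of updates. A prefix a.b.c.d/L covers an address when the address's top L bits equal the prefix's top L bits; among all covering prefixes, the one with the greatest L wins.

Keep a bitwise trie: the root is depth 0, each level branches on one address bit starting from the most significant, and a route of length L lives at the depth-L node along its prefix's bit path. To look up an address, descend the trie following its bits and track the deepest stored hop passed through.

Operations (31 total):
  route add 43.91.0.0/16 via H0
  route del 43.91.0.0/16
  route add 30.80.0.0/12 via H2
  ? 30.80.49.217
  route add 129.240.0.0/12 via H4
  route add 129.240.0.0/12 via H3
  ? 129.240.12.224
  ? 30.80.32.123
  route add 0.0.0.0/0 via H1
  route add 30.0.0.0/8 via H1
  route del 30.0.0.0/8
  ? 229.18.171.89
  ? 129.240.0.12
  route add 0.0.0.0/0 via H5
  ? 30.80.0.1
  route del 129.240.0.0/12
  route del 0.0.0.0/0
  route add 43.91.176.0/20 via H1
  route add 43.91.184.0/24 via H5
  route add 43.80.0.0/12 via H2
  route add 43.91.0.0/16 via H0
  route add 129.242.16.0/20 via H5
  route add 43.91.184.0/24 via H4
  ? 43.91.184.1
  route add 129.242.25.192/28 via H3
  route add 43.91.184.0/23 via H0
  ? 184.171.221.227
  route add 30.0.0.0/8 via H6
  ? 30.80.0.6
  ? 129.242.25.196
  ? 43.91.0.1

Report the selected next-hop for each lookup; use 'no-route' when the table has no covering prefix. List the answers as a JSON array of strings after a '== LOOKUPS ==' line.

Process each operation:
  add 43.91.0.0/16 -> H0 at depth 16
  del 43.91.0.0/16 (clear depth 16)
  add 30.80.0.0/12 -> H2 at depth 12
  lookup 30.80.49.217: bits 000111100101 walk d0:-→d1:-→d2:-→d3:-→d4:-→d5:-→d6:-→d7:-→d8:-→d9:-→d10:-→d11:-→d12:H2 -> H2
  add 129.240.0.0/12 -> H4 at depth 12
  add 129.240.0.0/12 -> H3 at depth 12
  lookup 129.240.12.224: bits 100000011111 walk d0:-→d1:-→d2:-→d3:-→d4:-→d5:-→d6:-→d7:-→d8:-→d9:-→d10:-→d11:-→d12:H3 -> H3
  lookup 30.80.32.123: bits 000111100101 walk d0:-→d1:-→d2:-→d3:-→d4:-→d5:-→d6:-→d7:-→d8:-→d9:-→d10:-→d11:-→d12:H2 -> H2
  add 0.0.0.0/0 -> H1 at depth 0
  add 30.0.0.0/8 -> H1 at depth 8
  del 30.0.0.0/8 (clear depth 8)
  lookup 229.18.171.89: bits 1 walk d0:H1→d1:- -> H1
  lookup 129.240.0.12: bits 100000011111 walk d0:H1→d1:-→d2:-→d3:-→d4:-→d5:-→d6:-→d7:-→d8:-→d9:-→d10:-→d11:-→d12:H3 -> H3
  add 0.0.0.0/0 -> H5 at depth 0
  lookup 30.80.0.1: bits 000111100101 walk d0:H5→d1:-→d2:-→d3:-→d4:-→d5:-→d6:-→d7:-→d8:-→d9:-→d10:-→d11:-→d12:H2 -> H2
  del 129.240.0.0/12 (clear depth 12)
  del 0.0.0.0/0 (clear depth 0)
  add 43.91.176.0/20 -> H1 at depth 20
  add 43.91.184.0/24 -> H5 at depth 24
  add 43.80.0.0/12 -> H2 at depth 12
  add 43.91.0.0/16 -> H0 at depth 16
  add 129.242.16.0/20 -> H5 at depth 20
  add 43.91.184.0/24 -> H4 at depth 24
  lookup 43.91.184.1: bits 001010110101101110111000 walk d0:-→d1:-→d2:-→d3:-→d4:-→d5:-→d6:-→d7:-→d8:-→d9:-→d10:-→d11:-→d12:H2→d13:-→d14:-→d15:-→d16:H0→d17:-→d18:-→d19:-→d20:H1→d21:-→d22:-→d23:-→d24:H4 -> H4
  add 129.242.25.192/28 -> H3 at depth 28
  add 43.91.184.0/23 -> H0 at depth 23
  lookup 184.171.221.227: bits 10 walk d0:-→d1:-→d2:- -> no-route
  add 30.0.0.0/8 -> H6 at depth 8
  lookup 30.80.0.6: bits 000111100101 walk d0:-→d1:-→d2:-→d3:-→d4:-→d5:-→d6:-→d7:-→d8:H6→d9:-→d10:-→d11:-→d12:H2 -> H2
  lookup 129.242.25.196: bits 1000000111110010000110011100 walk d0:-→d1:-→d2:-→d3:-→d4:-→d5:-→d6:-→d7:-→d8:-→d9:-→d10:-→d11:-→d12:-→d13:-→d14:-→d15:-→d16:-→d17:-→d18:-→d19:-→d20:H5→d21:-→d22:-→d23:-→d24:-→d25:-→d26:-→d27:-→d28:H3 -> H3
  lookup 43.91.0.1: bits 0010101101011011 walk d0:-→d1:-→d2:-→d3:-→d4:-→d5:-→d6:-→d7:-→d8:-→d9:-→d10:-→d11:-→d12:H2→d13:-→d14:-→d15:-→d16:H0 -> H0

== LOOKUPS ==
["H2","H3","H2","H1","H3","H2","H4","no-route","H2","H3","H0"]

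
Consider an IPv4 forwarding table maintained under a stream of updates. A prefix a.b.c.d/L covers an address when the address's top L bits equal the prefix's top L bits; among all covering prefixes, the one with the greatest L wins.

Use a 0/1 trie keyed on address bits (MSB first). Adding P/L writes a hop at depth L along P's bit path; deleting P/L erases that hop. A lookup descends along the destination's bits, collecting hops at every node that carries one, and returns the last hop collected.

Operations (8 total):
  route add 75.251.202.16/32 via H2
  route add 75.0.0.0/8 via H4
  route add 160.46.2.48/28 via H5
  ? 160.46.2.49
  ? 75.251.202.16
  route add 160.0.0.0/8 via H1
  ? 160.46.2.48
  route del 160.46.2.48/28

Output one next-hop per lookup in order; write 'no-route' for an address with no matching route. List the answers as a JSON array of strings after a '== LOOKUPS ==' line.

Process each operation:
  add 75.251.202.16/32 -> H2 at depth 32
  add 75.0.0.0/8 -> H4 at depth 8
  add 160.46.2.48/28 -> H5 at depth 28
  Q 160.46.2.49: descend 1010000000101110000000100011 ; hops seen [H5] ; pick H5
  Q 75.251.202.16: descend 01001011111110111100101000010000 ; hops seen [H4,H2] ; pick H2
  add 160.0.0.0/8 -> H1 at depth 8
  Q 160.46.2.48: descend 1010000000101110000000100011 ; hops seen [H1,H5] ; pick H5
  - 160.46.2.48/28 clear@28

== LOOKUPS ==
["H5","H2","H5"]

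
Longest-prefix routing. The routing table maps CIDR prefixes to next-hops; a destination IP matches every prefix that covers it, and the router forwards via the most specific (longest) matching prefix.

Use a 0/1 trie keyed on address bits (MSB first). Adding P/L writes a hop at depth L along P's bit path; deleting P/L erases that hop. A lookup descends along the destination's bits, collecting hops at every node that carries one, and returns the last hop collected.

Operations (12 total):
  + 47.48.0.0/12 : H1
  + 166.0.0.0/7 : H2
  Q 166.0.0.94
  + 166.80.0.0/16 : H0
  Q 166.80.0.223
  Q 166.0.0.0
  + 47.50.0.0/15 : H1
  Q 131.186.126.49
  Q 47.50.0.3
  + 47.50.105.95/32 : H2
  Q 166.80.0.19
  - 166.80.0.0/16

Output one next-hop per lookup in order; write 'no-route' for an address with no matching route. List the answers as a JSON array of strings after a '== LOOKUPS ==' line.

Trace:
  + 47.48.0.0/12 (H1) depth=12
  + 166.0.0.0/7 (H2) depth=7
  ? 166.0.0.94  path d0:-→d1:-→d2:-→d3:-→d4:-→d5:-→d6:-→d7:H2  best=H2
  + 166.80.0.0/16 (H0) depth=16
  ? 166.80.0.223  path d0:-→d1:-→d2:-→d3:-→d4:-→d5:-→d6:-→d7:H2→d8:-→d9:-→d10:-→d11:-→d12:-→d13:-→d14:-→d15:-→d16:H0  best=H0
  ? 166.0.0.0  path d0:-→d1:-→d2:-→d3:-→d4:-→d5:-→d6:-→d7:H2→d8:-→d9:-  best=H2
  + 47.50.0.0/15 (H1) depth=15
  ? 131.186.126.49  path d0:-→d1:-→d2:-  best=no-route
  ? 47.50.0.3  path d0:-→d1:-→d2:-→d3:-→d4:-→d5:-→d6:-→d7:-→d8:-→d9:-→d10:-→d11:-→d12:H1→d13:-→d14:-→d15:H1  best=H1
  + 47.50.105.95/32 (H2) depth=32
  ? 166.80.0.19  path d0:-→d1:-→d2:-→d3:-→d4:-→d5:-→d6:-→d7:H2→d8:-→d9:-→d10:-→d11:-→d12:-→d13:-→d14:-→d15:-→d16:H0  best=H0
  - 166.80.0.0/16 clear@16

== LOOKUPS ==
["H2","H0","H2","no-route","H1","H0"]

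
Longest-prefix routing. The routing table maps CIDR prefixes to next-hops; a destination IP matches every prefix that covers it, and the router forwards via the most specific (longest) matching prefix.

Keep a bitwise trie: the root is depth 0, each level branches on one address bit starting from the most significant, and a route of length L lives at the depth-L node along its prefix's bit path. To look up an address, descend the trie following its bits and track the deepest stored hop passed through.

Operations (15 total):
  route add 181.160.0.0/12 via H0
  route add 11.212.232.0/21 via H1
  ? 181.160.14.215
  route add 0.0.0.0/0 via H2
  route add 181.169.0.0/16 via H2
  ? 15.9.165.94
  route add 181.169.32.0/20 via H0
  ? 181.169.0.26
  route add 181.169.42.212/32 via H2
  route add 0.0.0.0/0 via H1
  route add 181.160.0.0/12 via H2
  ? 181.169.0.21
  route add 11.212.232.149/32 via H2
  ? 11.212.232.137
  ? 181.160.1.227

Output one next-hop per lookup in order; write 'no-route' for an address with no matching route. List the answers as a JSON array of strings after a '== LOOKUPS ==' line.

Apply in order:
  add 181.160.0.0/12 -> H0 at depth 12
  add 11.212.232.0/21 -> H1 at depth 21
  Q 181.160.14.215: descend 101101011010 ; hops seen [H0] ; pick H0
  add 0.0.0.0/0 -> H2 at depth 0
  add 181.169.0.0/16 -> H2 at depth 16
  Q 15.9.165.94: descend 00001 ; hops seen [H2] ; pick H2
  add 181.169.32.0/20 -> H0 at depth 20
  Q 181.169.0.26: descend 101101011010100100 ; hops seen [H2,H0,H2] ; pick H2
  add 181.169.42.212/32 -> H2 at depth 32
  add 0.0.0.0/0 -> H1 at depth 0
  add 181.160.0.0/12 -> H2 at depth 12
  Q 181.169.0.21: descend 101101011010100100 ; hops seen [H1,H2,H2] ; pick H2
  add 11.212.232.149/32 -> H2 at depth 32
  Q 11.212.232.137: descend 000010111101010011101000100 ; hops seen [H1,H1] ; pick H1
  Q 181.160.1.227: descend 101101011010 ; hops seen [H1,H2] ; pick H2

== LOOKUPS ==
["H0","H2","H2","H2","H1","H2"]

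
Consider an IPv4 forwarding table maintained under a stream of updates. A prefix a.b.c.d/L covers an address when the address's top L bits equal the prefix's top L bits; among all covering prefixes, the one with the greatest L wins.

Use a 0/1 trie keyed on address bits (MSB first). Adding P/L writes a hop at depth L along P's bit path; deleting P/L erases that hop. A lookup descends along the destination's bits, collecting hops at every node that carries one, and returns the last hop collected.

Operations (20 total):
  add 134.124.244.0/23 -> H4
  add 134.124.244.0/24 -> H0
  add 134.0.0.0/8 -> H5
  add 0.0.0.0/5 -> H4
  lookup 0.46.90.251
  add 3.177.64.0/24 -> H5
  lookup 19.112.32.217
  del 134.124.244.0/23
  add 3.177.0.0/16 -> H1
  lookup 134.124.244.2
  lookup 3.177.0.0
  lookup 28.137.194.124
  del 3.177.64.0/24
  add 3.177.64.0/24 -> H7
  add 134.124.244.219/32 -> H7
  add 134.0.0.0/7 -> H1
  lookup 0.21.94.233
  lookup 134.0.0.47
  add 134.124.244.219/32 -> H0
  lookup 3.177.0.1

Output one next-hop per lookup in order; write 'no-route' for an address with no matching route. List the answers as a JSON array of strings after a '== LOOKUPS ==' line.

Apply in order:
  + 134.124.244.0/23 (H4) depth=23
  + 134.124.244.0/24 (H0) depth=24
  + 134.0.0.0/8 (H5) depth=8
  + 0.0.0.0/5 (H4) depth=5
  ? 0.46.90.251  path d0:-→d1:-→d2:-→d3:-→d4:-→d5:H4  best=H4
  + 3.177.64.0/24 (H5) depth=24
  ? 19.112.32.217  path d0:-→d1:-→d2:-→d3:-  best=no-route
  del 134.124.244.0/23 (clear depth 23)
  + 3.177.0.0/16 (H1) depth=16
  ? 134.124.244.2  path d0:-→d1:-→d2:-→d3:-→d4:-→d5:-→d6:-→d7:-→d8:H5→d9:-→d10:-→d11:-→d12:-→d13:-→d14:-→d15:-→d16:-→d17:-→d18:-→d19:-→d20:-→d21:-→d22:-→d23:-→d24:H0  best=H0
  ? 3.177.0.0  path d0:-→d1:-→d2:-→d3:-→d4:-→d5:H4→d6:-→d7:-→d8:-→d9:-→d10:-→d11:-→d12:-→d13:-→d14:-→d15:-→d16:H1→d17:-  best=H1
  ? 28.137.194.124  path d0:-→d1:-→d2:-→d3:-  best=no-route
  del 3.177.64.0/24 (clear depth 24)
  + 3.177.64.0/24 (H7) depth=24
  + 134.124.244.219/32 (H7) depth=32
  + 134.0.0.0/7 (H1) depth=7
  ? 0.21.94.233  path d0:-→d1:-→d2:-→d3:-→d4:-→d5:H4→d6:-  best=H4
  ? 134.0.0.47  path d0:-→d1:-→d2:-→d3:-→d4:-→d5:-→d6:-→d7:H1→d8:H5→d9:-  best=H5
  + 134.124.244.219/32 (H0) depth=32
  ? 3.177.0.1  path d0:-→d1:-→d2:-→d3:-→d4:-→d5:H4→d6:-→d7:-→d8:-→d9:-→d10:-→d11:-→d12:-→d13:-→d14:-→d15:-→d16:H1→d17:-  best=H1

== LOOKUPS ==
["H4","no-route","H0","H1","no-route","H4","H5","H1"]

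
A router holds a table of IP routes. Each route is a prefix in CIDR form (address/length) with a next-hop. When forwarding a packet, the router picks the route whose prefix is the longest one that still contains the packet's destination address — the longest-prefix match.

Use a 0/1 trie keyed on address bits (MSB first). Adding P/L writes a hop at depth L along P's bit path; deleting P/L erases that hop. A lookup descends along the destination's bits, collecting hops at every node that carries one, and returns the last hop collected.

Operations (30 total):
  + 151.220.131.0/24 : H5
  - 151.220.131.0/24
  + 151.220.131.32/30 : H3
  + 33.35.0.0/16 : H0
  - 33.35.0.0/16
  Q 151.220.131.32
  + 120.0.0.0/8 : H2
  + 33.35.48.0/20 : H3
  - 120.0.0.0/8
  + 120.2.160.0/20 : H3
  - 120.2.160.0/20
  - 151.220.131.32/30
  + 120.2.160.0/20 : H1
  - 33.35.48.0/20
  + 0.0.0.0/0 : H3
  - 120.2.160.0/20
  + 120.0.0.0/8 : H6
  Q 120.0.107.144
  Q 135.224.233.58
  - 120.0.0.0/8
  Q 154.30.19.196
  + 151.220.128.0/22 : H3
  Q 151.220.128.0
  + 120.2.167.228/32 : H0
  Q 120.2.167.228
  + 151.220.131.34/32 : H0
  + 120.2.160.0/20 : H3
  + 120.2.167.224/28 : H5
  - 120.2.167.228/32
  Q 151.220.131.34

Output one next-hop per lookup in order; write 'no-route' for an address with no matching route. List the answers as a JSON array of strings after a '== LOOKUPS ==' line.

Trace:
  add 151.220.131.0/24 -> H5 at depth 24
  - 151.220.131.0/24 clear@24
  add 151.220.131.32/30 -> H3 at depth 30
  add 33.35.0.0/16 -> H0 at depth 16
  - 33.35.0.0/16 clear@16
  ? 151.220.131.32  path d0:-→d1:-→d2:-→d3:-→d4:-→d5:-→d6:-→d7:-→d8:-→d9:-→d10:-→d11:-→d12:-→d13:-→d14:-→d15:-→d16:-→d17:-→d18:-→d19:-→d20:-→d21:-→d22:-→d23:-→d24:-→d25:-→d26:-→d27:-→d28:-→d29:-→d30:H3  best=H3
  add 120.0.0.0/8 -> H2 at depth 8
  add 33.35.48.0/20 -> H3 at depth 20
  - 120.0.0.0/8 clear@8
  add 120.2.160.0/20 -> H3 at depth 20
  - 120.2.160.0/20 clear@20
  - 151.220.131.32/30 clear@30
  add 120.2.160.0/20 -> H1 at depth 20
  - 33.35.48.0/20 clear@20
  add 0.0.0.0/0 -> H3 at depth 0
  - 120.2.160.0/20 clear@20
  add 120.0.0.0/8 -> H6 at depth 8
  ? 120.0.107.144  path d0:H3→d1:-→d2:-→d3:-→d4:-→d5:-→d6:-→d7:-→d8:H6→d9:-→d10:-→d11:-→d12:-→d13:-→d14:-  best=H6
  ? 135.224.233.58  path d0:H3→d1:-→d2:-→d3:-  best=H3
  - 120.0.0.0/8 clear@8
  ? 154.30.19.196  path d0:H3→d1:-→d2:-→d3:-→d4:-  best=H3
  add 151.220.128.0/22 -> H3 at depth 22
  ? 151.220.128.0  path d0:H3→d1:-→d2:-→d3:-→d4:-→d5:-→d6:-→d7:-→d8:-→d9:-→d10:-→d11:-→d12:-→d13:-→d14:-→d15:-→d16:-→d17:-→d18:-→d19:-→d20:-→d21:-→d22:H3  best=H3
  add 120.2.167.228/32 -> H0 at depth 32
  ? 120.2.167.228  path d0:H3→d1:-→d2:-→d3:-→d4:-→d5:-→d6:-→d7:-→d8:-→d9:-→d10:-→d11:-→d12:-→d13:-→d14:-→d15:-→d16:-→d17:-→d18:-→d19:-→d20:-→d21:-→d22:-→d23:-→d24:-→d25:-→d26:-→d27:-→d28:-→d29:-→d30:-→d31:-→d32:H0  best=H0
  add 151.220.131.34/32 -> H0 at depth 32
  add 120.2.160.0/20 -> H3 at depth 20
  add 120.2.167.224/28 -> H5 at depth 28
  - 120.2.167.228/32 clear@32
  ? 151.220.131.34  path d0:H3→d1:-→d2:-→d3:-→d4:-→d5:-→d6:-→d7:-→d8:-→d9:-→d10:-→d11:-→d12:-→d13:-→d14:-→d15:-→d16:-→d17:-→d18:-→d19:-→d20:-→d21:-→d22:H3→d23:-→d24:-→d25:-→d26:-→d27:-→d28:-→d29:-→d30:-→d31:-→d32:H0  best=H0

== LOOKUPS ==
["H3","H6","H3","H3","H3","H0","H0"]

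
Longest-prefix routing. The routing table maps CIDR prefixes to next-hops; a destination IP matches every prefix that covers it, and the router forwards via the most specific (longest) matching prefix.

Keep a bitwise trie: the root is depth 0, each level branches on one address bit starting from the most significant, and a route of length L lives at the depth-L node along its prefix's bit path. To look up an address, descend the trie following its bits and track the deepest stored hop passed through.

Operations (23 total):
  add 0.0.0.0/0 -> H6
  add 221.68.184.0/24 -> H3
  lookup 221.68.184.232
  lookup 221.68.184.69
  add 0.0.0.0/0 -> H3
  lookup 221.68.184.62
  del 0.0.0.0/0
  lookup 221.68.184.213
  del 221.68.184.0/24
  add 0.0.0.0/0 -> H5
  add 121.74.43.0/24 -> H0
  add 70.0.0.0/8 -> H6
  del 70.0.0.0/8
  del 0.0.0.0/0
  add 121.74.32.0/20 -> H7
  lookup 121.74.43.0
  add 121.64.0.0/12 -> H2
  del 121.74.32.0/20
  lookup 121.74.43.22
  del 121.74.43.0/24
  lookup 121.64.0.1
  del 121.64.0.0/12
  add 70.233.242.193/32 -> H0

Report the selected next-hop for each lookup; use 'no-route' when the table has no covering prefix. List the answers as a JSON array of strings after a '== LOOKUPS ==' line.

Process each operation:
  + 0.0.0.0/0 (H6) depth=0
  + 221.68.184.0/24 (H3) depth=24
  lookup 221.68.184.232: bits 110111010100010010111000 walk d0:H6→d1:-→d2:-→d3:-→d4:-→d5:-→d6:-→d7:-→d8:-→d9:-→d10:-→d11:-→d12:-→d13:-→d14:-→d15:-→d16:-→d17:-→d18:-→d19:-→d20:-→d21:-→d22:-→d23:-→d24:H3 -> H3
  lookup 221.68.184.69: bits 110111010100010010111000 walk d0:H6→d1:-→d2:-→d3:-→d4:-→d5:-→d6:-→d7:-→d8:-→d9:-→d10:-→d11:-→d12:-→d13:-→d14:-→d15:-→d16:-→d17:-→d18:-→d19:-→d20:-→d21:-→d22:-→d23:-→d24:H3 -> H3
  + 0.0.0.0/0 (H3) depth=0
  lookup 221.68.184.62: bits 110111010100010010111000 walk d0:H3→d1:-→d2:-→d3:-→d4:-→d5:-→d6:-→d7:-→d8:-→d9:-→d10:-→d11:-→d12:-→d13:-→d14:-→d15:-→d16:-→d17:-→d18:-→d19:-→d20:-→d21:-→d22:-→d23:-→d24:H3 -> H3
  - 0.0.0.0/0 clear@0
  lookup 221.68.184.213: bits 110111010100010010111000 walk d0:-→d1:-→d2:-→d3:-→d4:-→d5:-→d6:-→d7:-→d8:-→d9:-→d10:-→d11:-→d12:-→d13:-→d14:-→d15:-→d16:-→d17:-→d18:-→d19:-→d20:-→d21:-→d22:-→d23:-→d24:H3 -> H3
  - 221.68.184.0/24 clear@24
  + 0.0.0.0/0 (H5) depth=0
  + 121.74.43.0/24 (H0) depth=24
  + 70.0.0.0/8 (H6) depth=8
  - 70.0.0.0/8 clear@8
  - 0.0.0.0/0 clear@0
  + 121.74.32.0/20 (H7) depth=20
  lookup 121.74.43.0: bits 011110010100101000101011 walk d0:-→d1:-→d2:-→d3:-→d4:-→d5:-→d6:-→d7:-→d8:-→d9:-→d10:-→d11:-→d12:-→d13:-→d14:-→d15:-→d16:-→d17:-→d18:-→d19:-→d20:H7→d21:-→d22:-→d23:-→d24:H0 -> H0
  + 121.64.0.0/12 (H2) depth=12
  - 121.74.32.0/20 clear@20
  lookup 121.74.43.22: bits 011110010100101000101011 walk d0:-→d1:-→d2:-→d3:-→d4:-→d5:-→d6:-→d7:-→d8:-→d9:-→d10:-→d11:-→d12:H2→d13:-→d14:-→d15:-→d16:-→d17:-→d18:-→d19:-→d20:-→d21:-→d22:-→d23:-→d24:H0 -> H0
  - 121.74.43.0/24 clear@24
  lookup 121.64.0.1: bits 011110010100 walk d0:-→d1:-→d2:-→d3:-→d4:-→d5:-→d6:-→d7:-→d8:-→d9:-→d10:-→d11:-→d12:H2 -> H2
  - 121.64.0.0/12 clear@12
  + 70.233.242.193/32 (H0) depth=32

== LOOKUPS ==
["H3","H3","H3","H3","H0","H0","H2"]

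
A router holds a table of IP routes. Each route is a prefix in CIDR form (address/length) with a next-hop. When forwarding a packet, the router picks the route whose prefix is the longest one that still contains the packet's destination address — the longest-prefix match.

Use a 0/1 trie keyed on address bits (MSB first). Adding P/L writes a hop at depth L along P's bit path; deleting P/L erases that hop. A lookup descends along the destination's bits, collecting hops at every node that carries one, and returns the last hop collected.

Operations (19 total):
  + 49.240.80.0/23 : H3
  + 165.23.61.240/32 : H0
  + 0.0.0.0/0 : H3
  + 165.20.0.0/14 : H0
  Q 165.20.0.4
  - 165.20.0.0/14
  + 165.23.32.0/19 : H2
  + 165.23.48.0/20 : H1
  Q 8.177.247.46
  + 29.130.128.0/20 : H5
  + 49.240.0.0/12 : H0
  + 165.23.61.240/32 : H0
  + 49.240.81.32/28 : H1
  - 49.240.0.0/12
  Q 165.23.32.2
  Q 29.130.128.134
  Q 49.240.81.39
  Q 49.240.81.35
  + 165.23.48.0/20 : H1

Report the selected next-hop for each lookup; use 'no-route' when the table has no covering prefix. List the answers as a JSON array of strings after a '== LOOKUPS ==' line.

Apply in order:
  add 49.240.80.0/23 -> H3 at depth 23
  add 165.23.61.240/32 -> H0 at depth 32
  add 0.0.0.0/0 -> H3 at depth 0
  add 165.20.0.0/14 -> H0 at depth 14
  Q 165.20.0.4: descend 10100101000101 ; hops seen [H3,H0] ; pick H0
  del 165.20.0.0/14 (clear depth 14)
  add 165.23.32.0/19 -> H2 at depth 19
  add 165.23.48.0/20 -> H1 at depth 20
  Q 8.177.247.46: descend 00 ; hops seen [H3] ; pick H3
  add 29.130.128.0/20 -> H5 at depth 20
  add 49.240.0.0/12 -> H0 at depth 12
  add 165.23.61.240/32 -> H0 at depth 32
  add 49.240.81.32/28 -> H1 at depth 28
  del 49.240.0.0/12 (clear depth 12)
  Q 165.23.32.2: descend 1010010100010111001 ; hops seen [H3,H2] ; pick H2
  Q 29.130.128.134: descend 00011101100000101000 ; hops seen [H3,H5] ; pick H5
  Q 49.240.81.39: descend 0011000111110000010100010010 ; hops seen [H3,H3,H1] ; pick H1
  Q 49.240.81.35: descend 0011000111110000010100010010 ; hops seen [H3,H3,H1] ; pick H1
  add 165.23.48.0/20 -> H1 at depth 20

== LOOKUPS ==
["H0","H3","H2","H5","H1","H1"]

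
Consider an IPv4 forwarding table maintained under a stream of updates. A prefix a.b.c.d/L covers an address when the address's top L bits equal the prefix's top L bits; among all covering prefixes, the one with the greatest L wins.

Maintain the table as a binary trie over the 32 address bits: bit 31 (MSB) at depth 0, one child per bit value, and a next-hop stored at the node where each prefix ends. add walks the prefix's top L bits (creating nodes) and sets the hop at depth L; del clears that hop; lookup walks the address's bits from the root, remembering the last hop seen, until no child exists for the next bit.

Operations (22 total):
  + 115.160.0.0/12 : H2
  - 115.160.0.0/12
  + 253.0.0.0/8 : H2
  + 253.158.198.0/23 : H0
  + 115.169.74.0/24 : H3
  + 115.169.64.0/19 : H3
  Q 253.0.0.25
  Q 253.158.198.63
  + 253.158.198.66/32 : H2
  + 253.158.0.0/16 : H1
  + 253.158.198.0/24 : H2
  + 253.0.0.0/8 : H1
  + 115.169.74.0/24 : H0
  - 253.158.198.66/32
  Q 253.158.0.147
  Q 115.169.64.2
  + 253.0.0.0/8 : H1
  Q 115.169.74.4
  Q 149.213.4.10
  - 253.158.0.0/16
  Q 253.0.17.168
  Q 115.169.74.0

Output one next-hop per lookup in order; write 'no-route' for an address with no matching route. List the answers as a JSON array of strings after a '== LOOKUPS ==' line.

Apply in order:
  + 115.160.0.0/12 (H2) depth=12
  - 115.160.0.0/12 clear@12
  + 253.0.0.0/8 (H2) depth=8
  + 253.158.198.0/23 (H0) depth=23
  + 115.169.74.0/24 (H3) depth=24
  + 115.169.64.0/19 (H3) depth=19
  ? 253.0.0.25  path d0:-→d1:-→d2:-→d3:-→d4:-→d5:-→d6:-→d7:-→d8:H2  best=H2
  ? 253.158.198.63  path d0:-→d1:-→d2:-→d3:-→d4:-→d5:-→d6:-→d7:-→d8:H2→d9:-→d10:-→d11:-→d12:-→d13:-→d14:-→d15:-→d16:-→d17:-→d18:-→d19:-→d20:-→d21:-→d22:-→d23:H0  best=H0
  + 253.158.198.66/32 (H2) depth=32
  + 253.158.0.0/16 (H1) depth=16
  + 253.158.198.0/24 (H2) depth=24
  + 253.0.0.0/8 (H1) depth=8
  + 115.169.74.0/24 (H0) depth=24
  - 253.158.198.66/32 clear@32
  ? 253.158.0.147  path d0:-→d1:-→d2:-→d3:-→d4:-→d5:-→d6:-→d7:-→d8:H1→d9:-→d10:-→d11:-→d12:-→d13:-→d14:-→d15:-→d16:H1  best=H1
  ? 115.169.64.2  path d0:-→d1:-→d2:-→d3:-→d4:-→d5:-→d6:-→d7:-→d8:-→d9:-→d10:-→d11:-→d12:-→d13:-→d14:-→d15:-→d16:-→d17:-→d18:-→d19:H3→d20:-  best=H3
  + 253.0.0.0/8 (H1) depth=8
  ? 115.169.74.4  path d0:-→d1:-→d2:-→d3:-→d4:-→d5:-→d6:-→d7:-→d8:-→d9:-→d10:-→d11:-→d12:-→d13:-→d14:-→d15:-→d16:-→d17:-→d18:-→d19:H3→d20:-→d21:-→d22:-→d23:-→d24:H0  best=H0
  ? 149.213.4.10  path d0:-→d1:-  best=no-route
  - 253.158.0.0/16 clear@16
  ? 253.0.17.168  path d0:-→d1:-→d2:-→d3:-→d4:-→d5:-→d6:-→d7:-→d8:H1  best=H1
  ? 115.169.74.0  path d0:-→d1:-→d2:-→d3:-→d4:-→d5:-→d6:-→d7:-→d8:-→d9:-→d10:-→d11:-→d12:-→d13:-→d14:-→d15:-→d16:-→d17:-→d18:-→d19:H3→d20:-→d21:-→d22:-→d23:-→d24:H0  best=H0

== LOOKUPS ==
["H2","H0","H1","H3","H0","no-route","H1","H0"]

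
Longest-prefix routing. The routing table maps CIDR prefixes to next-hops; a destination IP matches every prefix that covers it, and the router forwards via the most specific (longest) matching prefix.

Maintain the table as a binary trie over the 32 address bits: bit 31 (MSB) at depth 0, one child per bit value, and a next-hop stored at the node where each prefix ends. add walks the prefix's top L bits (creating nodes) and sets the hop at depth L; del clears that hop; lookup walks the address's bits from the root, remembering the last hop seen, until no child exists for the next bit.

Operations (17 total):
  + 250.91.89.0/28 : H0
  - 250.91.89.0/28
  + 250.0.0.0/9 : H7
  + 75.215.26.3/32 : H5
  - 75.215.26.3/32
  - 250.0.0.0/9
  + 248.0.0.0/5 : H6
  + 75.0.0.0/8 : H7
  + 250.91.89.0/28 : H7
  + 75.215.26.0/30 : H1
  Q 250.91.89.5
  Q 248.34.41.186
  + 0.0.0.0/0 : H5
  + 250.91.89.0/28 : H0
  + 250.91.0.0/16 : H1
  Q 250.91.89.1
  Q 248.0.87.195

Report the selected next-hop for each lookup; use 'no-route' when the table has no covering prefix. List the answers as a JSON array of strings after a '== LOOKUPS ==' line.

Trace:
  + 250.91.89.0/28 (H0) depth=28
  - 250.91.89.0/28 clear@28
  + 250.0.0.0/9 (H7) depth=9
  + 75.215.26.3/32 (H5) depth=32
  - 75.215.26.3/32 clear@32
  - 250.0.0.0/9 clear@9
  + 248.0.0.0/5 (H6) depth=5
  + 75.0.0.0/8 (H7) depth=8
  + 250.91.89.0/28 (H7) depth=28
  + 75.215.26.0/30 (H1) depth=30
  ? 250.91.89.5  path d0:-→d1:-→d2:-→d3:-→d4:-→d5:H6→d6:-→d7:-→d8:-→d9:-→d10:-→d11:-→d12:-→d13:-→d14:-→d15:-→d16:-→d17:-→d18:-→d19:-→d20:-→d21:-→d22:-→d23:-→d24:-→d25:-→d26:-→d27:-→d28:H7  best=H7
  ? 248.34.41.186  path d0:-→d1:-→d2:-→d3:-→d4:-→d5:H6→d6:-  best=H6
  + 0.0.0.0/0 (H5) depth=0
  + 250.91.89.0/28 (H0) depth=28
  + 250.91.0.0/16 (H1) depth=16
  ? 250.91.89.1  path d0:H5→d1:-→d2:-→d3:-→d4:-→d5:H6→d6:-→d7:-→d8:-→d9:-→d10:-→d11:-→d12:-→d13:-→d14:-→d15:-→d16:H1→d17:-→d18:-→d19:-→d20:-→d21:-→d22:-→d23:-→d24:-→d25:-→d26:-→d27:-→d28:H0  best=H0
  ? 248.0.87.195  path d0:H5→d1:-→d2:-→d3:-→d4:-→d5:H6→d6:-  best=H6

== LOOKUPS ==
["H7","H6","H0","H6"]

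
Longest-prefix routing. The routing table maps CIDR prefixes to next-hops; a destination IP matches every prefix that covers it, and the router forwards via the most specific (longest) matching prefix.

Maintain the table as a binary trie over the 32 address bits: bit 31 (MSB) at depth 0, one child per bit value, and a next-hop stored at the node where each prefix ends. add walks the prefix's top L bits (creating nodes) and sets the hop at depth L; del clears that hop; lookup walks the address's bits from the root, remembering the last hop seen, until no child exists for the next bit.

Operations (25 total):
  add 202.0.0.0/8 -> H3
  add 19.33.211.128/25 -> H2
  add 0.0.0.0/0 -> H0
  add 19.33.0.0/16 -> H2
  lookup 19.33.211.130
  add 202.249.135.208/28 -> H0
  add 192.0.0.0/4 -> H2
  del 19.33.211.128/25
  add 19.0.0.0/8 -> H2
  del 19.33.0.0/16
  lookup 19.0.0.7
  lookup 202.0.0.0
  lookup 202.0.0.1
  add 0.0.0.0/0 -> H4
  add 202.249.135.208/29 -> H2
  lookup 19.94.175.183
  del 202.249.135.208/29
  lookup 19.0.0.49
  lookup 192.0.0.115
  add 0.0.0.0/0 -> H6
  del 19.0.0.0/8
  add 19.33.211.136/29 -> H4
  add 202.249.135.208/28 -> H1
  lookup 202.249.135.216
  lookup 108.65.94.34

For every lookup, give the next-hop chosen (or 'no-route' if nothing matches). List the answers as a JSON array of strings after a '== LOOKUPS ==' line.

Process each operation:
  add 202.0.0.0/8 -> H3 at depth 8
  add 19.33.211.128/25 -> H2 at depth 25
  add 0.0.0.0/0 -> H0 at depth 0
  add 19.33.0.0/16 -> H2 at depth 16
  lookup 19.33.211.130: bits 0001001100100001110100111 walk d0:H0→d1:-→d2:-→d3:-→d4:-→d5:-→d6:-→d7:-→d8:-→d9:-→d10:-→d11:-→d12:-→d13:-→d14:-→d15:-→d16:H2→d17:-→d18:-→d19:-→d20:-→d21:-→d22:-→d23:-→d24:-→d25:H2 -> H2
  add 202.249.135.208/28 -> H0 at depth 28
  add 192.0.0.0/4 -> H2 at depth 4
  del 19.33.211.128/25 (clear depth 25)
  add 19.0.0.0/8 -> H2 at depth 8
  del 19.33.0.0/16 (clear depth 16)
  lookup 19.0.0.7: bits 0001001100 walk d0:H0→d1:-→d2:-→d3:-→d4:-→d5:-→d6:-→d7:-→d8:H2→d9:-→d10:- -> H2
  lookup 202.0.0.0: bits 11001010 walk d0:H0→d1:-→d2:-→d3:-→d4:H2→d5:-→d6:-→d7:-→d8:H3 -> H3
  lookup 202.0.0.1: bits 11001010 walk d0:H0→d1:-→d2:-→d3:-→d4:H2→d5:-→d6:-→d7:-→d8:H3 -> H3
  add 0.0.0.0/0 -> H4 at depth 0
  add 202.249.135.208/29 -> H2 at depth 29
  lookup 19.94.175.183: bits 000100110 walk d0:H4→d1:-→d2:-→d3:-→d4:-→d5:-→d6:-→d7:-→d8:H2→d9:- -> H2
  del 202.249.135.208/29 (clear depth 29)
  lookup 19.0.0.49: bits 0001001100 walk d0:H4→d1:-→d2:-→d3:-→d4:-→d5:-→d6:-→d7:-→d8:H2→d9:-→d10:- -> H2
  lookup 192.0.0.115: bits 1100 walk d0:H4→d1:-→d2:-→d3:-→d4:H2 -> H2
  add 0.0.0.0/0 -> H6 at depth 0
  del 19.0.0.0/8 (clear depth 8)
  add 19.33.211.136/29 -> H4 at depth 29
  add 202.249.135.208/28 -> H1 at depth 28
  lookup 202.249.135.216: bits 1100101011111001100001111101 walk d0:H6→d1:-→d2:-→d3:-→d4:H2→d5:-→d6:-→d7:-→d8:H3→d9:-→d10:-→d11:-→d12:-→d13:-→d14:-→d15:-→d16:-→d17:-→d18:-→d19:-→d20:-→d21:-→d22:-→d23:-→d24:-→d25:-→d26:-→d27:-→d28:H1 -> H1
  lookup 108.65.94.34: bits 0 walk d0:H6→d1:- -> H6

== LOOKUPS ==
["H2","H2","H3","H3","H2","H2","H2","H1","H6"]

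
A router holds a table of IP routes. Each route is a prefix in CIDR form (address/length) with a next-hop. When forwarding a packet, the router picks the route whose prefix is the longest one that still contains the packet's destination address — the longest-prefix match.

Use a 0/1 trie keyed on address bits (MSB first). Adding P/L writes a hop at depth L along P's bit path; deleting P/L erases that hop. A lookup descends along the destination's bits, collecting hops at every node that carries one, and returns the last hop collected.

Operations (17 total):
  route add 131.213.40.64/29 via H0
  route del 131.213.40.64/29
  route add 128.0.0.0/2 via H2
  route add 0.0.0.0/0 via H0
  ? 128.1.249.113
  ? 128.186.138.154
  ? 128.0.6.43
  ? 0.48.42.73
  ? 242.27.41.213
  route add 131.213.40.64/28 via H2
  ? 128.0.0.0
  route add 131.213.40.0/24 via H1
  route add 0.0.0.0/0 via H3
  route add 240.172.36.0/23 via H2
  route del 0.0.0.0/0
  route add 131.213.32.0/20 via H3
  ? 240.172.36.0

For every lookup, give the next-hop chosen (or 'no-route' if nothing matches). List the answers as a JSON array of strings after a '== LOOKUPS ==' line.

Apply in order:
  add 131.213.40.64/29 -> H0 at depth 29
  del 131.213.40.64/29 (clear depth 29)
  add 128.0.0.0/2 -> H2 at depth 2
  add 0.0.0.0/0 -> H0 at depth 0
  Q 128.1.249.113: descend 100000 ; hops seen [H0,H2] ; pick H2
  Q 128.186.138.154: descend 100000 ; hops seen [H0,H2] ; pick H2
  Q 128.0.6.43: descend 100000 ; hops seen [H0,H2] ; pick H2
  Q 0.48.42.73: descend ε ; hops seen [H0] ; pick H0
  Q 242.27.41.213: descend 1 ; hops seen [H0] ; pick H0
  add 131.213.40.64/28 -> H2 at depth 28
  Q 128.0.0.0: descend 100000 ; hops seen [H0,H2] ; pick H2
  add 131.213.40.0/24 -> H1 at depth 24
  add 0.0.0.0/0 -> H3 at depth 0
  add 240.172.36.0/23 -> H2 at depth 23
  del 0.0.0.0/0 (clear depth 0)
  add 131.213.32.0/20 -> H3 at depth 20
  Q 240.172.36.0: descend 11110000101011000010010 ; hops seen [H2] ; pick H2

== LOOKUPS ==
["H2","H2","H2","H0","H0","H2","H2"]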